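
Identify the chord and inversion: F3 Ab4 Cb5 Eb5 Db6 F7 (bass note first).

Reducing to letter names: F, Ab, Cb, Eb, Db. These stack in thirds as Db–F–Ab–Cb–Eb — a Db dominant ninth chord.
With the third (F) in the bass, the chord is in first inversion.

Db dominant ninth, first inversion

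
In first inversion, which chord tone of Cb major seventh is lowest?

Eb

Cb major seventh is Cb–Eb–Gb–Bb. First inversion places the third in the bass: Eb.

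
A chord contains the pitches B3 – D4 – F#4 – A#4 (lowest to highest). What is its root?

B, D, F#, A# are the tones of a B minor-major seventh chord (B–D–F#–A#), making B the root.

B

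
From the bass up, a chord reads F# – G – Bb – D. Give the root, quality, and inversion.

G minor-major seventh, third inversion

The distinct note names are F#, G, Bb, D. Stacked in thirds they read G–Bb–D–F#, which is a minor-major seventh chord on G.
F# is the seventh of G minor-major seventh; seventh in the bass means third inversion (figured bass 4/2).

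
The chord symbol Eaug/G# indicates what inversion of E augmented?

Eaug/G# means E augmented with G# in the bass. G# is the third of E augmented (E–G#–B#), so this is first inversion.

first inversion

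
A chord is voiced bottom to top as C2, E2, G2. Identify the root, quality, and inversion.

C major, root position

The distinct note names are C, E, G. Stacked in thirds they read C–E–G, which is a major triad on C.
With the root (C) in the bass, the chord is in root position (figured bass 5/3).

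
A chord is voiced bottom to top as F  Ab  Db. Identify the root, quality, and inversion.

Reducing to letter names: F, Ab, Db. These stack in thirds as Db–F–Ab — a Db major triad.
With the third (F) in the bass, the chord is in first inversion (figured bass 6).

Db major, first inversion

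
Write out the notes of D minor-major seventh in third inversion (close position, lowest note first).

C#, D, F, A

The chord tones are D–F–A–C#. With the seventh (C#) lowest for third inversion: C#, D, F, A.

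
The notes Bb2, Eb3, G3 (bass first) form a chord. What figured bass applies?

The notes Bb, Eb, G stack in thirds as Eb–G–Bb — an Eb major triad. The bass Bb is the fifth, so this is second inversion: figured 6/4.

6/4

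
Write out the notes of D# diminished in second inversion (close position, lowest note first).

Spelling D# diminished: D#–F#–A. In second inversion the fifth is bass, giving A, D#, F# from the bottom.

A, D#, F#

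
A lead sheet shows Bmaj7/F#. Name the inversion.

Bmaj7/F# means B major seventh with F# in the bass. F# is the fifth of B major seventh (B–D#–F#–A#), so this is second inversion.

second inversion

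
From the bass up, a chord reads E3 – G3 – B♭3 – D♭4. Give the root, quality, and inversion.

The pitch classes E, G, Bb, Db arrange in thirds as E–G–Bb–Db: an E diminished seventh chord.
With the root (E) in the bass, the chord is in root position (figured bass 7).

E diminished seventh, root position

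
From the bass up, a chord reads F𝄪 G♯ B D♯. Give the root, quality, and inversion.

Reducing to letter names: F##, G#, B, D#. These stack in thirds as G#–B–D#–F## — a G# minor-major seventh chord.
The lowest note is F##, the seventh of the chord, so this is third inversion (figured bass 4/2).

G# minor-major seventh, third inversion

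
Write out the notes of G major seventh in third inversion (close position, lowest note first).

The chord tones are G–B–D–F#. With the seventh (F#) lowest for third inversion: F#, G, B, D.

F#, G, B, D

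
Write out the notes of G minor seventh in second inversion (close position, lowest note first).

The chord tones are G–Bb–D–F. With the fifth (D) lowest for second inversion: D, F, G, Bb.

D, F, G, Bb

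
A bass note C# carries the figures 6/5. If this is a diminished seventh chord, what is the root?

The figures 6/5 mean the third of the chord is in the bass. If C# is the third of a diminished seventh chord, the root is A# (chord tones A#–C#–E–G).

A#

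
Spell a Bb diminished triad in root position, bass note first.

Spelling Bb diminished: Bb–Db–Fb. In root position the root is bass, giving Bb, Db, Fb from the bottom.

Bb, Db, Fb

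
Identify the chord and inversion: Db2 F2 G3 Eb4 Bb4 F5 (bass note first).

The distinct note names are Db, F, G, Eb, Bb. Stacked in thirds they read Eb–G–Bb–Db–F, which is a dominant ninth chord on Eb.
Db is the seventh of Eb dominant ninth; seventh in the bass means third inversion.

Eb dominant ninth, third inversion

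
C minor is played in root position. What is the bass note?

In root position the root is lowest. For C minor (C–Eb–G) that is C.

C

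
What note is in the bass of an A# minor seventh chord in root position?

A#

The root of A# minor seventh (A#–C#–E#–G#) is A#; that is the bass in root position.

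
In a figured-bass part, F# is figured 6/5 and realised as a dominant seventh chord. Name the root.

D

The figures 6/5 mean the third of the chord is in the bass. If F# is the third of a dominant seventh chord, the root is D (chord tones D–F#–A–C).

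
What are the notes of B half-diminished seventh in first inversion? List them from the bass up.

D, F, A, B

B half-diminished seventh is B–D–F–A. First inversion puts the third (D) in the bass, with the remaining tones above: D, F, A, B.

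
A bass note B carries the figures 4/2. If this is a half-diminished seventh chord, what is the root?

The figures 4/2 mean the seventh of the chord is in the bass. If B is the seventh of a half-diminished seventh chord, the root is C# (chord tones C#–E–G–B).

C#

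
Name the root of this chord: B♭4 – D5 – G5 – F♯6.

G

Reordering Bb, D, G, F# into stacked thirds gives G–Bb–D–F#; the bottom of that stack, G, is the root.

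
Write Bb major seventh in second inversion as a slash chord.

Second inversion of Bb major seventh has the fifth (F) in the bass. As a slash chord: Bbmaj7/F.

Bbmaj7/F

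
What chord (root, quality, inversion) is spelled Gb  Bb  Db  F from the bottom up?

The pitch classes Gb, Bb, Db, F arrange in thirds as Gb–Bb–Db–F: a Gb major seventh chord.
With the root (Gb) in the bass, the chord is in root position (figured bass 7).

Gb major seventh, root position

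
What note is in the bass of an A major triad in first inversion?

In first inversion the third is lowest. For A major (A–C#–E) that is C#.

C#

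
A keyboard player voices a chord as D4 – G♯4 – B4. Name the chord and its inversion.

The distinct note names are D, G#, B. Stacked in thirds they read G#–B–D, which is a diminished triad on G#.
With the fifth (D) in the bass, the chord is in second inversion (figured bass 6/4).

G# diminished, second inversion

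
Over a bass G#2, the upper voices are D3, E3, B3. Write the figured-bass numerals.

The notes G#, D, E, B stack in thirds as E–G#–B–D — an E dominant seventh chord. The bass G# is the third, so this is first inversion: figured 6/5.

6/5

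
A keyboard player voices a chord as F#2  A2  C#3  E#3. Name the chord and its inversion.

F# minor-major seventh, root position

The pitch classes F#, A, C#, E# arrange in thirds as F#–A–C#–E#: an F# minor-major seventh chord.
F# is the root of F# minor-major seventh; root in the bass means root position (figured bass 7).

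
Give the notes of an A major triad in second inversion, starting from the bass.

E, A, C#

The chord tones are A–C#–E. With the fifth (E) lowest for second inversion: E, A, C#.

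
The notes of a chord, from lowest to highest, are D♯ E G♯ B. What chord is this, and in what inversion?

E major seventh, third inversion

Reducing to letter names: D#, E, G#, B. These stack in thirds as E–G#–B–D# — an E major seventh chord.
With the seventh (D#) in the bass, the chord is in third inversion (figured bass 4/2).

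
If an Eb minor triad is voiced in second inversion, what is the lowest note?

Eb minor is Eb–Gb–Bb. Second inversion places the fifth in the bass: Bb.

Bb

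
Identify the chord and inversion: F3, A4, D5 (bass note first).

D minor, first inversion

The pitch classes F, A, D arrange in thirds as D–F–A: a D minor triad.
F is the third of D minor; third in the bass means first inversion (figured bass 6).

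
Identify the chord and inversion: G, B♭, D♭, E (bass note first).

The pitch classes G, Bb, Db, E arrange in thirds as E–G–Bb–Db: an E diminished seventh chord.
With the third (G) in the bass, the chord is in first inversion (figured bass 6/5).

E diminished seventh, first inversion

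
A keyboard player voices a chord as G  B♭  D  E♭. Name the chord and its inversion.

Eb major seventh, first inversion

The pitch classes G, Bb, D, Eb arrange in thirds as Eb–G–Bb–D: an Eb major seventh chord.
With the third (G) in the bass, the chord is in first inversion (figured bass 6/5).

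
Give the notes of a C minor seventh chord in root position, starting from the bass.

The chord tones are C–Eb–G–Bb. With the root (C) lowest for root position: C, Eb, G, Bb.

C, Eb, G, Bb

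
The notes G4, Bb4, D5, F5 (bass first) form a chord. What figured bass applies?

7

The notes G, Bb, D, F stack in thirds as G–Bb–D–F — a G minor seventh chord. The bass G is the root, so this is root position: figured 7.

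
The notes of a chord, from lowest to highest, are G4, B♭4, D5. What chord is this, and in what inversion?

G minor, root position

The distinct note names are G, Bb, D. Stacked in thirds they read G–Bb–D, which is a minor triad on G.
With the root (G) in the bass, the chord is in root position (figured bass 5/3).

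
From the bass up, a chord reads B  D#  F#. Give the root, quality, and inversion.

B major, root position

The pitch classes B, D#, F# arrange in thirds as B–D#–F#: a B major triad.
With the root (B) in the bass, the chord is in root position (figured bass 5/3).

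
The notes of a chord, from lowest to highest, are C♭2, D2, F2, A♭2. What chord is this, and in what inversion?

D diminished seventh, third inversion

Reducing to letter names: Cb, D, F, Ab. These stack in thirds as D–F–Ab–Cb — a D diminished seventh chord.
With the seventh (Cb) in the bass, the chord is in third inversion (figured bass 4/2).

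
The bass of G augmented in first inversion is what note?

In first inversion the third is lowest. For G augmented (G–B–D#) that is B.

B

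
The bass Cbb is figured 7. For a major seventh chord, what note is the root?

The figures 7 mean the root of the chord is in the bass. If Cbb is the root of a major seventh chord, the root is Cbb (chord tones Cbb–Ebb–Gbb–Bbb).

Cbb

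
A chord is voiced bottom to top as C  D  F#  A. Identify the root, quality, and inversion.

D dominant seventh, third inversion

Reducing to letter names: C, D, F#, A. These stack in thirds as D–F#–A–C — a D dominant seventh chord.
With the seventh (C) in the bass, the chord is in third inversion (figured bass 4/2).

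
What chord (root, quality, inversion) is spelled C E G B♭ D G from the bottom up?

Reducing to letter names: C, E, G, Bb, D. These stack in thirds as C–E–G–Bb–D — a C dominant ninth chord.
With the root (C) in the bass, the chord is in root position.

C dominant ninth, root position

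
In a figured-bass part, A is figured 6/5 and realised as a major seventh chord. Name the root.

The figures 6/5 mean the third of the chord is in the bass. If A is the third of a major seventh chord, the root is F (chord tones F–A–C–E).

F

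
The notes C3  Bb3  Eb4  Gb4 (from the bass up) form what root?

The distinct letter names are C, Bb, Eb, Gb. Arranged as a stack of thirds they read C–Eb–Gb–Bb, so C is the root (a C half-diminished seventh chord).

C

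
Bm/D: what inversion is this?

Bm/D means B minor with D in the bass. D is the third of B minor (B–D–F#), so this is first inversion.

first inversion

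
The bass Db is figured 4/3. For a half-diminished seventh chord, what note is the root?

G

The figures 4/3 mean the fifth of the chord is in the bass. If Db is the fifth of a half-diminished seventh chord, the root is G (chord tones G–Bb–Db–F).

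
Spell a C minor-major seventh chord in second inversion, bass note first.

C minor-major seventh is C–Eb–G–B. Second inversion puts the fifth (G) in the bass, with the remaining tones above: G, B, C, Eb.

G, B, C, Eb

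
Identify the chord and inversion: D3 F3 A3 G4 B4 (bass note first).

The pitch classes D, F, A, G, B arrange in thirds as G–B–D–F–A: a G dominant ninth chord.
The lowest note is D, the fifth of the chord, so this is second inversion.

G dominant ninth, second inversion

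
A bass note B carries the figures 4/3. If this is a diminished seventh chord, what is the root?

E#

The figures 4/3 mean the fifth of the chord is in the bass. If B is the fifth of a diminished seventh chord, the root is E# (chord tones E#–G#–B–D).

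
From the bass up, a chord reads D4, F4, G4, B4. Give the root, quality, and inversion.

The pitch classes D, F, G, B arrange in thirds as G–B–D–F: a G dominant seventh chord.
D is the fifth of G dominant seventh; fifth in the bass means second inversion (figured bass 4/3).

G dominant seventh, second inversion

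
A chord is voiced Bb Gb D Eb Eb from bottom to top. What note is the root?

Bb, Gb, D, Eb are the tones of an Eb minor-major seventh chord (Eb–Gb–Bb–D), making Eb the root.

Eb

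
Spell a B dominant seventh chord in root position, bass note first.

B, D#, F#, A

The chord tones are B–D#–F#–A. With the root (B) lowest for root position: B, D#, F#, A.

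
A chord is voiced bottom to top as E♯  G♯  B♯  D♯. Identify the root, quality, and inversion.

E# minor seventh, root position

The distinct note names are E#, G#, B#, D#. Stacked in thirds they read E#–G#–B#–D#, which is a minor seventh chord on E#.
The lowest note is E#, the root of the chord, so this is root position (figured bass 7).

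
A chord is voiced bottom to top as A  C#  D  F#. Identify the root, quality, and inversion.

D major seventh, second inversion

Reducing to letter names: A, C#, D, F#. These stack in thirds as D–F#–A–C# — a D major seventh chord.
A is the fifth of D major seventh; fifth in the bass means second inversion (figured bass 4/3).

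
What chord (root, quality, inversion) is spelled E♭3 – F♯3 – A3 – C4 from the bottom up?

F# diminished seventh, third inversion

The pitch classes Eb, F#, A, C arrange in thirds as F#–A–C–Eb: an F# diminished seventh chord.
The lowest note is Eb, the seventh of the chord, so this is third inversion (figured bass 4/2).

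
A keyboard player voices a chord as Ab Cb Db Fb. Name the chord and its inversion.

Reducing to letter names: Ab, Cb, Db, Fb. These stack in thirds as Db–Fb–Ab–Cb — a Db minor seventh chord.
Ab is the fifth of Db minor seventh; fifth in the bass means second inversion (figured bass 4/3).

Db minor seventh, second inversion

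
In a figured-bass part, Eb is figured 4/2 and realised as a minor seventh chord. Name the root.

The figures 4/2 mean the seventh of the chord is in the bass. If Eb is the seventh of a minor seventh chord, the root is F (chord tones F–Ab–C–Eb).

F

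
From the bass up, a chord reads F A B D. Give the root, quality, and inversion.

Reducing to letter names: F, A, B, D. These stack in thirds as B–D–F–A — a B half-diminished seventh chord.
F is the fifth of B half-diminished seventh; fifth in the bass means second inversion (figured bass 4/3).

B half-diminished seventh, second inversion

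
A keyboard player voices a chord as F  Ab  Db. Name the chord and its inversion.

The pitch classes F, Ab, Db arrange in thirds as Db–F–Ab: a Db major triad.
The lowest note is F, the third of the chord, so this is first inversion (figured bass 6).

Db major, first inversion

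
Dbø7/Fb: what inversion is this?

Dbø7/Fb means Db half-diminished seventh with Fb in the bass. Fb is the third of Db half-diminished seventh (Db–Fb–Abb–Cb), so this is first inversion.

first inversion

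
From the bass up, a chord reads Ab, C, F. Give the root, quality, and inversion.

F minor, first inversion

Reducing to letter names: Ab, C, F. These stack in thirds as F–Ab–C — an F minor triad.
The lowest note is Ab, the third of the chord, so this is first inversion (figured bass 6).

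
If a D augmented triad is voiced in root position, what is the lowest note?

D

D augmented is D–F#–A#. Root position places the root in the bass: D.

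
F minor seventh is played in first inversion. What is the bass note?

Ab

In first inversion the third is lowest. For F minor seventh (F–Ab–C–Eb) that is Ab.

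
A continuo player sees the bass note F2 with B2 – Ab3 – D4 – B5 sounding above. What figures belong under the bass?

4/3

The notes F, B, Ab, D stack in thirds as B–D–F–Ab — a B diminished seventh chord. The bass F is the fifth, so this is second inversion: figured 4/3.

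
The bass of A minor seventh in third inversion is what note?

A minor seventh is A–C–E–G. Third inversion places the seventh in the bass: G.

G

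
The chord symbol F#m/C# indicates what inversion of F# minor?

second inversion

F#m/C# means F# minor with C# in the bass. C# is the fifth of F# minor (F#–A–C#), so this is second inversion.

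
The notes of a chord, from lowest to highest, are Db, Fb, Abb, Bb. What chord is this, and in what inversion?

Bb diminished seventh, first inversion

The distinct note names are Db, Fb, Abb, Bb. Stacked in thirds they read Bb–Db–Fb–Abb, which is a diminished seventh chord on Bb.
Db is the third of Bb diminished seventh; third in the bass means first inversion (figured bass 6/5).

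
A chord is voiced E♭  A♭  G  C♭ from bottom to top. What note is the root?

Reordering Eb, Ab, G, Cb into stacked thirds gives Ab–Cb–Eb–G; the bottom of that stack, Ab, is the root.

Ab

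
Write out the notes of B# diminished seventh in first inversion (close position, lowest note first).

B# diminished seventh is B#–D#–F#–A. First inversion puts the third (D#) in the bass, with the remaining tones above: D#, F#, A, B#.

D#, F#, A, B#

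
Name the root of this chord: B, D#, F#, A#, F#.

B

The distinct letter names are B, D#, F#, A#. Arranged as a stack of thirds they read B–D#–F#–A#, so B is the root (a B major seventh chord).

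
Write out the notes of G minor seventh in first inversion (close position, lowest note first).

The chord tones are G–Bb–D–F. With the third (Bb) lowest for first inversion: Bb, D, F, G.

Bb, D, F, G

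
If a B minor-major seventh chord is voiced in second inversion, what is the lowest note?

B minor-major seventh is B–D–F#–A#. Second inversion places the fifth in the bass: F#.

F#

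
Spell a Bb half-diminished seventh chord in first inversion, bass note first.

Db, Fb, Ab, Bb

Spelling Bb half-diminished seventh: Bb–Db–Fb–Ab. In first inversion the third is bass, giving Db, Fb, Ab, Bb from the bottom.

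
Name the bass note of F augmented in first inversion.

A

The third of F augmented (F–A–C#) is A; that is the bass in first inversion.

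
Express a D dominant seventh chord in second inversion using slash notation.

Second inversion of D dominant seventh has the fifth (A) in the bass. As a slash chord: D7/A.

D7/A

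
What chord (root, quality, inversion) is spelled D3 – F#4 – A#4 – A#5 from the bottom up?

D augmented, root position

The pitch classes D, F#, A# arrange in thirds as D–F#–A#: a D augmented triad.
The lowest note is D, the root of the chord, so this is root position (figured bass 5/3).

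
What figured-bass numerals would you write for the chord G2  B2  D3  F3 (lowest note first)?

The notes G, B, D, F stack in thirds as G–B–D–F — a G dominant seventh chord. The bass G is the root, so this is root position: figured 7.

7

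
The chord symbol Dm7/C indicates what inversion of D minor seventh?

third inversion

Dm7/C means D minor seventh with C in the bass. C is the seventh of D minor seventh (D–F–A–C), so this is third inversion.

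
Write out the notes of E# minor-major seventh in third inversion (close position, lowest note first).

D##, E#, G#, B#

E# minor-major seventh is E#–G#–B#–D##. Third inversion puts the seventh (D##) in the bass, with the remaining tones above: D##, E#, G#, B#.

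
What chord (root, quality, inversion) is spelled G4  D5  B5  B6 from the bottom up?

The distinct note names are G, D, B. Stacked in thirds they read G–B–D, which is a major triad on G.
With the root (G) in the bass, the chord is in root position (figured bass 5/3).

G major, root position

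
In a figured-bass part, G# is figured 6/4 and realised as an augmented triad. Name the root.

C

The figures 6/4 mean the fifth of the chord is in the bass. If G# is the fifth of an augmented triad, the root is C (chord tones C–E–G#).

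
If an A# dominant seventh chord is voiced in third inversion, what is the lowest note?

G#

A# dominant seventh is A#–C##–E#–G#. Third inversion places the seventh in the bass: G#.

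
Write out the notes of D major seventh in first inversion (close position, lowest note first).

F#, A, C#, D

D major seventh is D–F#–A–C#. First inversion puts the third (F#) in the bass, with the remaining tones above: F#, A, C#, D.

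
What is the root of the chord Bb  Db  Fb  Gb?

Bb, Db, Fb, Gb are the tones of a Gb dominant seventh chord (Gb–Bb–Db–Fb), making Gb the root.

Gb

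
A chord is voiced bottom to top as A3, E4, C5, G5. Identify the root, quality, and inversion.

A minor seventh, root position

The pitch classes A, E, C, G arrange in thirds as A–C–E–G: an A minor seventh chord.
The lowest note is A, the root of the chord, so this is root position (figured bass 7).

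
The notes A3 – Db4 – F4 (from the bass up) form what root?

Db

A, Db, F are the tones of a Db augmented triad (Db–F–A), making Db the root.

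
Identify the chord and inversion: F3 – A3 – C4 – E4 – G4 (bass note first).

The distinct note names are F, A, C, E, G. Stacked in thirds they read F–A–C–E–G, which is a major ninth chord on F.
The lowest note is F, the root of the chord, so this is root position.

F major ninth, root position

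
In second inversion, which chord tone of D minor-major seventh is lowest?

D minor-major seventh is D–F–A–C#. Second inversion places the fifth in the bass: A.

A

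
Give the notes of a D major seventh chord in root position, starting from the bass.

D, F#, A, C#

D major seventh is D–F#–A–C#. Root position puts the root (D) in the bass, with the remaining tones above: D, F#, A, C#.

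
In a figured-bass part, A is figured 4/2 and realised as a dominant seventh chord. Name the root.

The figures 4/2 mean the seventh of the chord is in the bass. If A is the seventh of a dominant seventh chord, the root is B (chord tones B–D#–F#–A).

B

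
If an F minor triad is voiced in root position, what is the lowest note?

The root of F minor (F–Ab–C) is F; that is the bass in root position.

F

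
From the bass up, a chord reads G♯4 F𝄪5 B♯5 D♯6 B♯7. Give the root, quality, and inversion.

The distinct note names are G#, F##, B#, D#. Stacked in thirds they read G#–B#–D#–F##, which is a major seventh chord on G#.
With the root (G#) in the bass, the chord is in root position (figured bass 7).

G# major seventh, root position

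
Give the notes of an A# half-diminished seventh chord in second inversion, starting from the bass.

E, G#, A#, C#

Spelling A# half-diminished seventh: A#–C#–E–G#. In second inversion the fifth is bass, giving E, G#, A#, C# from the bottom.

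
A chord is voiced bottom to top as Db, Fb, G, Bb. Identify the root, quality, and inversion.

The pitch classes Db, Fb, G, Bb arrange in thirds as G–Bb–Db–Fb: a G diminished seventh chord.
The lowest note is Db, the fifth of the chord, so this is second inversion (figured bass 4/3).

G diminished seventh, second inversion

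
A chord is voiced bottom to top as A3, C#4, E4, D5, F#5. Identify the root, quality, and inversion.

D major ninth, second inversion

The distinct note names are A, C#, E, D, F#. Stacked in thirds they read D–F#–A–C#–E, which is a major ninth chord on D.
A is the fifth of D major ninth; fifth in the bass means second inversion.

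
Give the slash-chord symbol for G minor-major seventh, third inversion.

Third inversion of G minor-major seventh has the seventh (F#) in the bass. As a slash chord: Gm(maj7)/F#.

Gm(maj7)/F#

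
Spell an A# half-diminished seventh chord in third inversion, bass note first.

G#, A#, C#, E

A# half-diminished seventh is A#–C#–E–G#. Third inversion puts the seventh (G#) in the bass, with the remaining tones above: G#, A#, C#, E.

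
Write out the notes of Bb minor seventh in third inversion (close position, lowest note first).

Ab, Bb, Db, F

Bb minor seventh is Bb–Db–F–Ab. Third inversion puts the seventh (Ab) in the bass, with the remaining tones above: Ab, Bb, Db, F.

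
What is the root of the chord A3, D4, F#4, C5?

D

Reordering A, D, F#, C into stacked thirds gives D–F#–A–C; the bottom of that stack, D, is the root.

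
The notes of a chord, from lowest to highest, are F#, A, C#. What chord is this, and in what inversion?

Reducing to letter names: F#, A, C#. These stack in thirds as F#–A–C# — an F# minor triad.
F# is the root of F# minor; root in the bass means root position (figured bass 5/3).

F# minor, root position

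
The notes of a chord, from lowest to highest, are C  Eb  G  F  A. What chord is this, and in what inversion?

The pitch classes C, Eb, G, F, A arrange in thirds as F–A–C–Eb–G: an F dominant ninth chord.
C is the fifth of F dominant ninth; fifth in the bass means second inversion.

F dominant ninth, second inversion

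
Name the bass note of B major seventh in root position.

B

The root of B major seventh (B–D#–F#–A#) is B; that is the bass in root position.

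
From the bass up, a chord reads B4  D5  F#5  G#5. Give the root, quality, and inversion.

The pitch classes B, D, F#, G# arrange in thirds as G#–B–D–F#: a G# half-diminished seventh chord.
With the third (B) in the bass, the chord is in first inversion (figured bass 6/5).

G# half-diminished seventh, first inversion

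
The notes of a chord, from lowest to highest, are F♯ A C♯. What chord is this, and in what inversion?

Reducing to letter names: F#, A, C#. These stack in thirds as F#–A–C# — an F# minor triad.
With the root (F#) in the bass, the chord is in root position (figured bass 5/3).

F# minor, root position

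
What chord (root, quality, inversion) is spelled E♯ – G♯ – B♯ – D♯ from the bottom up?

E# minor seventh, root position

The pitch classes E#, G#, B#, D# arrange in thirds as E#–G#–B#–D#: an E# minor seventh chord.
The lowest note is E#, the root of the chord, so this is root position (figured bass 7).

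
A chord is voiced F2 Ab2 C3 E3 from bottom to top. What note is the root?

The distinct letter names are F, Ab, C, E. Arranged as a stack of thirds they read F–Ab–C–E, so F is the root (an F minor-major seventh chord).

F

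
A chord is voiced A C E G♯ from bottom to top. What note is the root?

The distinct letter names are A, C, E, G#. Arranged as a stack of thirds they read A–C–E–G#, so A is the root (an A minor-major seventh chord).

A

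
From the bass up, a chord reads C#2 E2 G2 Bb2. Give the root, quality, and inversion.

The distinct note names are C#, E, G, Bb. Stacked in thirds they read C#–E–G–Bb, which is a diminished seventh chord on C#.
The lowest note is C#, the root of the chord, so this is root position (figured bass 7).

C# diminished seventh, root position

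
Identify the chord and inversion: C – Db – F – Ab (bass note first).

Db major seventh, third inversion

The distinct note names are C, Db, F, Ab. Stacked in thirds they read Db–F–Ab–C, which is a major seventh chord on Db.
C is the seventh of Db major seventh; seventh in the bass means third inversion (figured bass 4/2).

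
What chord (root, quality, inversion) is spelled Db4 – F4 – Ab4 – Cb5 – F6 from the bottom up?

Db dominant seventh, root position

The pitch classes Db, F, Ab, Cb arrange in thirds as Db–F–Ab–Cb: a Db dominant seventh chord.
The lowest note is Db, the root of the chord, so this is root position (figured bass 7).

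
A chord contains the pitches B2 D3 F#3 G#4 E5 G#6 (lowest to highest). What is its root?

E

The distinct letter names are B, D, F#, G#, E. Arranged as a stack of thirds they read E–G#–B–D–F#, so E is the root (an E dominant ninth chord).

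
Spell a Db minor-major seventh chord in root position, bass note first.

The chord tones are Db–Fb–Ab–C. With the root (Db) lowest for root position: Db, Fb, Ab, C.

Db, Fb, Ab, C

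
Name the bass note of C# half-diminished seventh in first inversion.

E

The third of C# half-diminished seventh (C#–E–G–B) is E; that is the bass in first inversion.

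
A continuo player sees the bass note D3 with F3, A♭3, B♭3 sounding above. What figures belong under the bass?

6/5

The notes D, F, Ab, Bb stack in thirds as Bb–D–F–Ab — a Bb dominant seventh chord. The bass D is the third, so this is first inversion: figured 6/5.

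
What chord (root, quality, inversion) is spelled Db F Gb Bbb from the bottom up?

Gb minor-major seventh, second inversion

The distinct note names are Db, F, Gb, Bbb. Stacked in thirds they read Gb–Bbb–Db–F, which is a minor-major seventh chord on Gb.
Db is the fifth of Gb minor-major seventh; fifth in the bass means second inversion (figured bass 4/3).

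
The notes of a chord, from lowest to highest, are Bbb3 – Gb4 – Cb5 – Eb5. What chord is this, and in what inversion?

The pitch classes Bbb, Gb, Cb, Eb arrange in thirds as Cb–Eb–Gb–Bbb: a Cb dominant seventh chord.
Bbb is the seventh of Cb dominant seventh; seventh in the bass means third inversion (figured bass 4/2).

Cb dominant seventh, third inversion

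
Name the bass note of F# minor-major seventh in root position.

F# minor-major seventh is F#–A–C#–E#. Root position places the root in the bass: F#.

F#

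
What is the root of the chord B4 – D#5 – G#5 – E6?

E

Reordering B, D#, G#, E into stacked thirds gives E–G#–B–D#; the bottom of that stack, E, is the root.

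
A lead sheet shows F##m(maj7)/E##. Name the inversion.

F##m(maj7)/E## means F## minor-major seventh with E## in the bass. E## is the seventh of F## minor-major seventh (F##–A#–C##–E##), so this is third inversion.

third inversion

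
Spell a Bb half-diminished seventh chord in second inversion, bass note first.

The chord tones are Bb–Db–Fb–Ab. With the fifth (Fb) lowest for second inversion: Fb, Ab, Bb, Db.

Fb, Ab, Bb, Db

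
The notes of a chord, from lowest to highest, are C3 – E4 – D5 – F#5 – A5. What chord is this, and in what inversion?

D dominant ninth, third inversion

The pitch classes C, E, D, F#, A arrange in thirds as D–F#–A–C–E: a D dominant ninth chord.
With the seventh (C) in the bass, the chord is in third inversion.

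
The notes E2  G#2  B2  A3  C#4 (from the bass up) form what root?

A

E, G#, B, A, C# are the tones of an A major ninth chord (A–C#–E–G#–B), making A the root.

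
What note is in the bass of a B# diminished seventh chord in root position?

The root of B# diminished seventh (B#–D#–F#–A) is B#; that is the bass in root position.

B#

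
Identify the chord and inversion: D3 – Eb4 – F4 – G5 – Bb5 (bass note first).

Reducing to letter names: D, Eb, F, G, Bb. These stack in thirds as Eb–G–Bb–D–F — an Eb major ninth chord.
D is the seventh of Eb major ninth; seventh in the bass means third inversion.

Eb major ninth, third inversion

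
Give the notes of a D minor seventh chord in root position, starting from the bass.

D, F, A, C

D minor seventh is D–F–A–C. Root position puts the root (D) in the bass, with the remaining tones above: D, F, A, C.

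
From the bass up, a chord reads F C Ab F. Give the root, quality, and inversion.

F minor, root position

The pitch classes F, C, Ab arrange in thirds as F–Ab–C: an F minor triad.
The lowest note is F, the root of the chord, so this is root position (figured bass 5/3).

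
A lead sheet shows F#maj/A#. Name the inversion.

F#maj/A# means F# major with A# in the bass. A# is the third of F# major (F#–A#–C#), so this is first inversion.

first inversion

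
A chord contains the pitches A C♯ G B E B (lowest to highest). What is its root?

A, C#, G, B, E are the tones of an A dominant ninth chord (A–C#–E–G–B), making A the root.

A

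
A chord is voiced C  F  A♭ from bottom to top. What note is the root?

F

C, F, Ab are the tones of an F minor triad (F–Ab–C), making F the root.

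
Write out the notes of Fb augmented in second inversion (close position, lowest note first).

C, Fb, Ab

Fb augmented is Fb–Ab–C. Second inversion puts the fifth (C) in the bass, with the remaining tones above: C, Fb, Ab.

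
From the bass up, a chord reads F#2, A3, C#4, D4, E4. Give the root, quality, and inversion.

Reducing to letter names: F#, A, C#, D, E. These stack in thirds as D–F#–A–C#–E — a D major ninth chord.
F# is the third of D major ninth; third in the bass means first inversion.

D major ninth, first inversion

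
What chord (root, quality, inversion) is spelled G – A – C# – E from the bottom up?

A dominant seventh, third inversion

Reducing to letter names: G, A, C#, E. These stack in thirds as A–C#–E–G — an A dominant seventh chord.
The lowest note is G, the seventh of the chord, so this is third inversion (figured bass 4/2).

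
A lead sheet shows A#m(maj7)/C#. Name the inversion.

first inversion

A#m(maj7)/C# means A# minor-major seventh with C# in the bass. C# is the third of A# minor-major seventh (A#–C#–E#–G##), so this is first inversion.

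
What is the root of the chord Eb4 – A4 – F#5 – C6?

F#

The distinct letter names are Eb, A, F#, C. Arranged as a stack of thirds they read F#–A–C–Eb, so F# is the root (an F# diminished seventh chord).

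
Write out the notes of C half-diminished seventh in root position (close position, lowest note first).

C, Eb, Gb, Bb

Spelling C half-diminished seventh: C–Eb–Gb–Bb. In root position the root is bass, giving C, Eb, Gb, Bb from the bottom.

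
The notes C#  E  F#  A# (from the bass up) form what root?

The distinct letter names are C#, E, F#, A#. Arranged as a stack of thirds they read F#–A#–C#–E, so F# is the root (an F# dominant seventh chord).

F#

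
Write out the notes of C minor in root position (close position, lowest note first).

Spelling C minor: C–Eb–G. In root position the root is bass, giving C, Eb, G from the bottom.

C, Eb, G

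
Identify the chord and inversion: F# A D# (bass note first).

D# diminished, first inversion

The distinct note names are F#, A, D#. Stacked in thirds they read D#–F#–A, which is a diminished triad on D#.
F# is the third of D# diminished; third in the bass means first inversion (figured bass 6).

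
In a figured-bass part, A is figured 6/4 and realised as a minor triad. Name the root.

The figures 6/4 mean the fifth of the chord is in the bass. If A is the fifth of a minor triad, the root is D (chord tones D–F–A).

D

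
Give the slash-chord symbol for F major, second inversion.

FM/C

Second inversion of F major has the fifth (C) in the bass. As a slash chord: FM/C.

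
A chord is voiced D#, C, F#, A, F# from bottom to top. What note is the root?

Reordering D#, C, F#, A into stacked thirds gives D#–F#–A–C; the bottom of that stack, D#, is the root.

D#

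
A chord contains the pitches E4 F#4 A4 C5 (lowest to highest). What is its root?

F#

The distinct letter names are E, F#, A, C. Arranged as a stack of thirds they read F#–A–C–E, so F# is the root (an F# half-diminished seventh chord).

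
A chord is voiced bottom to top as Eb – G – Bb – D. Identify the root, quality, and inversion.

The pitch classes Eb, G, Bb, D arrange in thirds as Eb–G–Bb–D: an Eb major seventh chord.
The lowest note is Eb, the root of the chord, so this is root position (figured bass 7).

Eb major seventh, root position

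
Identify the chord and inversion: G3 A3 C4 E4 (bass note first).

A minor seventh, third inversion

The distinct note names are G, A, C, E. Stacked in thirds they read A–C–E–G, which is a minor seventh chord on A.
The lowest note is G, the seventh of the chord, so this is third inversion (figured bass 4/2).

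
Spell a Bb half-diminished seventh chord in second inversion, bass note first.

The chord tones are Bb–Db–Fb–Ab. With the fifth (Fb) lowest for second inversion: Fb, Ab, Bb, Db.

Fb, Ab, Bb, Db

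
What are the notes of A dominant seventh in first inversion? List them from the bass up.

C#, E, G, A

Spelling A dominant seventh: A–C#–E–G. In first inversion the third is bass, giving C#, E, G, A from the bottom.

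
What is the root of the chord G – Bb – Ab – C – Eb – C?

The distinct letter names are G, Bb, Ab, C, Eb. Arranged as a stack of thirds they read Ab–C–Eb–G–Bb, so Ab is the root (an Ab major ninth chord).

Ab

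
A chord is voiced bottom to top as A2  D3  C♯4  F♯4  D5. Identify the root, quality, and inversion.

Reducing to letter names: A, D, C#, F#. These stack in thirds as D–F#–A–C# — a D major seventh chord.
With the fifth (A) in the bass, the chord is in second inversion (figured bass 4/3).

D major seventh, second inversion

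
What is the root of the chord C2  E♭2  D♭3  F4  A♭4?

Db

The distinct letter names are C, Eb, Db, F, Ab. Arranged as a stack of thirds they read Db–F–Ab–C–Eb, so Db is the root (a Db major ninth chord).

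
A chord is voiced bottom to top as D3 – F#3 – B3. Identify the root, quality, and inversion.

B minor, first inversion

Reducing to letter names: D, F#, B. These stack in thirds as B–D–F# — a B minor triad.
With the third (D) in the bass, the chord is in first inversion (figured bass 6).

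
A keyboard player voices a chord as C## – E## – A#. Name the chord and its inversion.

The pitch classes C##, E##, A# arrange in thirds as A#–C##–E##: an A# augmented triad.
The lowest note is C##, the third of the chord, so this is first inversion (figured bass 6).

A# augmented, first inversion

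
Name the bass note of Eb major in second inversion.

Bb

In second inversion the fifth is lowest. For Eb major (Eb–G–Bb) that is Bb.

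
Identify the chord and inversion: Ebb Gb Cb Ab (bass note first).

The pitch classes Ebb, Gb, Cb, Ab arrange in thirds as Ab–Cb–Ebb–Gb: an Ab half-diminished seventh chord.
Ebb is the fifth of Ab half-diminished seventh; fifth in the bass means second inversion (figured bass 4/3).

Ab half-diminished seventh, second inversion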